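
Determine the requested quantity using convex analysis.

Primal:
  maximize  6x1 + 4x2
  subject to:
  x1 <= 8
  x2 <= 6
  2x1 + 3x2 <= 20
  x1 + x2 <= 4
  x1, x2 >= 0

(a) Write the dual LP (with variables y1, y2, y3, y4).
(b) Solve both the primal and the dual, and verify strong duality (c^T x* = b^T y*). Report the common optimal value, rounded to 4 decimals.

The standard primal-dual pair for 'max c^T x s.t. A x <= b, x >= 0' is:
  Dual:  min b^T y  s.t.  A^T y >= c,  y >= 0.

So the dual LP is:
  minimize  8y1 + 6y2 + 20y3 + 4y4
  subject to:
    y1 + 2y3 + y4 >= 6
    y2 + 3y3 + y4 >= 4
    y1, y2, y3, y4 >= 0

Solving the primal: x* = (4, 0).
  primal value c^T x* = 24.
Solving the dual: y* = (0, 0, 0, 6).
  dual value b^T y* = 24.
Strong duality: c^T x* = b^T y*. Confirmed.

24


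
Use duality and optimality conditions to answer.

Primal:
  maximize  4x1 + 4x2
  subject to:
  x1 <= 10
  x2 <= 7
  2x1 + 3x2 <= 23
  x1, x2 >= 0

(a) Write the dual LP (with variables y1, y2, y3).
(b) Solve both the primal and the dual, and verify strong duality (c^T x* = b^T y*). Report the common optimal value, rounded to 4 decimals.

The standard primal-dual pair for 'max c^T x s.t. A x <= b, x >= 0' is:
  Dual:  min b^T y  s.t.  A^T y >= c,  y >= 0.

So the dual LP is:
  minimize  10y1 + 7y2 + 23y3
  subject to:
    y1 + 2y3 >= 4
    y2 + 3y3 >= 4
    y1, y2, y3 >= 0

Solving the primal: x* = (10, 1).
  primal value c^T x* = 44.
Solving the dual: y* = (1.3333, 0, 1.3333).
  dual value b^T y* = 44.
Strong duality: c^T x* = b^T y*. Confirmed.

44


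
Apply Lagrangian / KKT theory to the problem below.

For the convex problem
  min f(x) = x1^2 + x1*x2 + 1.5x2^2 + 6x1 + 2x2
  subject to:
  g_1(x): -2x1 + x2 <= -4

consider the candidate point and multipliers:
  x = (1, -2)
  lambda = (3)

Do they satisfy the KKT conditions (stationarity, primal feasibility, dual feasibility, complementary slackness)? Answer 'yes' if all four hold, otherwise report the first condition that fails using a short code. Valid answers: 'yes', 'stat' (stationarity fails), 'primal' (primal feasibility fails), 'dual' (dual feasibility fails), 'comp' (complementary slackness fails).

Gradient of f: grad f(x) = Q x + c = (6, -3)
Constraint values g_i(x) = a_i^T x - b_i:
  g_1((1, -2)) = 0
Stationarity residual: grad f(x) + sum_i lambda_i a_i = (0, 0)
  -> stationarity OK
Primal feasibility (all g_i <= 0): OK
Dual feasibility (all lambda_i >= 0): OK
Complementary slackness (lambda_i * g_i(x) = 0 for all i): OK

Verdict: yes, KKT holds.

yes


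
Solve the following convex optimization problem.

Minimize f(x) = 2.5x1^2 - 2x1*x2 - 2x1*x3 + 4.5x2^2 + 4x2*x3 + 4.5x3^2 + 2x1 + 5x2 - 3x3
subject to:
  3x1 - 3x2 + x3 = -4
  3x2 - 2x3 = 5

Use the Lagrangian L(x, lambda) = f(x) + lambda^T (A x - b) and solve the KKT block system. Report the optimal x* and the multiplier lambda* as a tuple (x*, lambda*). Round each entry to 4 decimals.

Form the Lagrangian:
  L(x, lambda) = (1/2) x^T Q x + c^T x + lambda^T (A x - b)
Stationarity (grad_x L = 0): Q x + c + A^T lambda = 0.
Primal feasibility: A x = b.

This gives the KKT block system:
  [ Q   A^T ] [ x     ]   [-c ]
  [ A    0  ] [ lambda ] = [ b ]

Solving the linear system:
  x*      = (0.0133, 1.0267, -0.96)
  lambda* = (-0.6444, -4.1022)
  f(x*)   = 12.9867

x* = (0.0133, 1.0267, -0.96), lambda* = (-0.6444, -4.1022)


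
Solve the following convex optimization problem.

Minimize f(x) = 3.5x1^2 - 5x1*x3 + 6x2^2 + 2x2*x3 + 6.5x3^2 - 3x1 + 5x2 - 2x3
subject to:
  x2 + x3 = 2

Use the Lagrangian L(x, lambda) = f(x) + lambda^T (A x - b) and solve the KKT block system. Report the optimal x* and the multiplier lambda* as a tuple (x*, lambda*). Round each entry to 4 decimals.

Form the Lagrangian:
  L(x, lambda) = (1/2) x^T Q x + c^T x + lambda^T (A x - b)
Stationarity (grad_x L = 0): Q x + c + A^T lambda = 0.
Primal feasibility: A x = b.

This gives the KKT block system:
  [ Q   A^T ] [ x     ]   [-c ]
  [ A    0  ] [ lambda ] = [ b ]

Solving the linear system:
  x*      = (1.623, 0.3279, 1.6721)
  lambda* = (-12.2787)
  f(x*)   = 8.9918

x* = (1.623, 0.3279, 1.6721), lambda* = (-12.2787)


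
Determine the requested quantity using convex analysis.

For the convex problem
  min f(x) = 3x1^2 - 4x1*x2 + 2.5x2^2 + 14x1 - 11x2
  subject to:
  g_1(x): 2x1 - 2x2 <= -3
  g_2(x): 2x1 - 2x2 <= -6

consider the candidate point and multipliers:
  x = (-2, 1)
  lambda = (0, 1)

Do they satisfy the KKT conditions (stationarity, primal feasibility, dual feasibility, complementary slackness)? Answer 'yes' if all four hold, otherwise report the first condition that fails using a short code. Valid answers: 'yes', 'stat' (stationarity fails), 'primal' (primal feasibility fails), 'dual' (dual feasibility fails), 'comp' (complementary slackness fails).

Gradient of f: grad f(x) = Q x + c = (-2, 2)
Constraint values g_i(x) = a_i^T x - b_i:
  g_1((-2, 1)) = -3
  g_2((-2, 1)) = 0
Stationarity residual: grad f(x) + sum_i lambda_i a_i = (0, 0)
  -> stationarity OK
Primal feasibility (all g_i <= 0): OK
Dual feasibility (all lambda_i >= 0): OK
Complementary slackness (lambda_i * g_i(x) = 0 for all i): OK

Verdict: yes, KKT holds.

yes


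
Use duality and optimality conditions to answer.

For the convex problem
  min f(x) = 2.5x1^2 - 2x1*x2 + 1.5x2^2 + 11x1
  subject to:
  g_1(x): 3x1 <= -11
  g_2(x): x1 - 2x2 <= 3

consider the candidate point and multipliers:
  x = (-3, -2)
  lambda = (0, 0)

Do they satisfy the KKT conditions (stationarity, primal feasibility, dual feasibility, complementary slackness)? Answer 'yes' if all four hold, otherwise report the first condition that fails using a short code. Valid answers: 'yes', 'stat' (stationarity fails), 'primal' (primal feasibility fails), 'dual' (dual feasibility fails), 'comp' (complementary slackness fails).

Gradient of f: grad f(x) = Q x + c = (0, 0)
Constraint values g_i(x) = a_i^T x - b_i:
  g_1((-3, -2)) = 2
  g_2((-3, -2)) = -2
Stationarity residual: grad f(x) + sum_i lambda_i a_i = (0, 0)
  -> stationarity OK
Primal feasibility (all g_i <= 0): FAILS
Dual feasibility (all lambda_i >= 0): OK
Complementary slackness (lambda_i * g_i(x) = 0 for all i): OK

Verdict: the first failing condition is primal_feasibility -> primal.

primal


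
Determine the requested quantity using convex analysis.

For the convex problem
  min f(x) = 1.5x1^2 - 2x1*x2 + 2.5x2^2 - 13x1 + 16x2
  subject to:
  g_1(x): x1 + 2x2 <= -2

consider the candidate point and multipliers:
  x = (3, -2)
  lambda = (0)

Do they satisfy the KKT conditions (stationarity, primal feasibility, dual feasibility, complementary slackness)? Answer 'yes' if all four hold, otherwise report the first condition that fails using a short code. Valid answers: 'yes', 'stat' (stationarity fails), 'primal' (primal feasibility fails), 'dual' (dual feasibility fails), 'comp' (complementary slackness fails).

Gradient of f: grad f(x) = Q x + c = (0, 0)
Constraint values g_i(x) = a_i^T x - b_i:
  g_1((3, -2)) = 1
Stationarity residual: grad f(x) + sum_i lambda_i a_i = (0, 0)
  -> stationarity OK
Primal feasibility (all g_i <= 0): FAILS
Dual feasibility (all lambda_i >= 0): OK
Complementary slackness (lambda_i * g_i(x) = 0 for all i): OK

Verdict: the first failing condition is primal_feasibility -> primal.

primal


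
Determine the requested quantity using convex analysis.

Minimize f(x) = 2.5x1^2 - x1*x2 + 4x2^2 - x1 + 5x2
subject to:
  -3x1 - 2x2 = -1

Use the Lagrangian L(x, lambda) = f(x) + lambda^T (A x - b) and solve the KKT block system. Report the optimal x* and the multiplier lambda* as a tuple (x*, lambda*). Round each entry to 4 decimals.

Form the Lagrangian:
  L(x, lambda) = (1/2) x^T Q x + c^T x + lambda^T (A x - b)
Stationarity (grad_x L = 0): Q x + c + A^T lambda = 0.
Primal feasibility: A x = b.

This gives the KKT block system:
  [ Q   A^T ] [ x     ]   [-c ]
  [ A    0  ] [ lambda ] = [ b ]

Solving the linear system:
  x*      = (0.5769, -0.3654)
  lambda* = (0.75)
  f(x*)   = -0.8269

x* = (0.5769, -0.3654), lambda* = (0.75)


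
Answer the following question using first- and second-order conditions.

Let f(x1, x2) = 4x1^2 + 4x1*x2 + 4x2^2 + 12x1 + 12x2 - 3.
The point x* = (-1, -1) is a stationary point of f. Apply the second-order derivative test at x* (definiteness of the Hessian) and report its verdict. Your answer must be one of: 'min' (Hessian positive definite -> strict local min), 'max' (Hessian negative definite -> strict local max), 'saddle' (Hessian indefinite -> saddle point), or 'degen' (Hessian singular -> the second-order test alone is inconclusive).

Compute the Hessian H = grad^2 f:
  H = [[8, 4], [4, 8]]
Verify stationarity: grad f(x*) = H x* + g = (0, 0).
Eigenvalues of H: 4, 12.
Both eigenvalues > 0, so H is positive definite -> x* is a strict local min.

min


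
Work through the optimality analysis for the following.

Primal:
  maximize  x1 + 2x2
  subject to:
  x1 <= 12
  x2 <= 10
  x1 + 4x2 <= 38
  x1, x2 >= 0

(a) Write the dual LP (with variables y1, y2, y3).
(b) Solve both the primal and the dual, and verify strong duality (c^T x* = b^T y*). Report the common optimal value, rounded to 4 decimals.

The standard primal-dual pair for 'max c^T x s.t. A x <= b, x >= 0' is:
  Dual:  min b^T y  s.t.  A^T y >= c,  y >= 0.

So the dual LP is:
  minimize  12y1 + 10y2 + 38y3
  subject to:
    y1 + y3 >= 1
    y2 + 4y3 >= 2
    y1, y2, y3 >= 0

Solving the primal: x* = (12, 6.5).
  primal value c^T x* = 25.
Solving the dual: y* = (0.5, 0, 0.5).
  dual value b^T y* = 25.
Strong duality: c^T x* = b^T y*. Confirmed.

25


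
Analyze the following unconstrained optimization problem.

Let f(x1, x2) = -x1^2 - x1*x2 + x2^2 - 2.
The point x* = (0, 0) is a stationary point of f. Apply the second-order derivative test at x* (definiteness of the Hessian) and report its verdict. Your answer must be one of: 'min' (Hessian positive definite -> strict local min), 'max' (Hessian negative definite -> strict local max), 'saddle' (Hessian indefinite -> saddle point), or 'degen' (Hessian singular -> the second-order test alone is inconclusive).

Compute the Hessian H = grad^2 f:
  H = [[-2, -1], [-1, 2]]
Verify stationarity: grad f(x*) = H x* + g = (0, 0).
Eigenvalues of H: -2.2361, 2.2361.
Eigenvalues have mixed signs, so H is indefinite -> x* is a saddle point.

saddle


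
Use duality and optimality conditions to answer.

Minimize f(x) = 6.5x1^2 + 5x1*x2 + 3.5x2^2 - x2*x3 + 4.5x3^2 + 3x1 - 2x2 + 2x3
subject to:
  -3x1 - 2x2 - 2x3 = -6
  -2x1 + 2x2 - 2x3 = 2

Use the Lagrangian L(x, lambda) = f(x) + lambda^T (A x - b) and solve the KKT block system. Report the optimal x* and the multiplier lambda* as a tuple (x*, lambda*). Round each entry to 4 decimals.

Form the Lagrangian:
  L(x, lambda) = (1/2) x^T Q x + c^T x + lambda^T (A x - b)
Stationarity (grad_x L = 0): Q x + c + A^T lambda = 0.
Primal feasibility: A x = b.

This gives the KKT block system:
  [ Q   A^T ] [ x     ]   [-c ]
  [ A    0  ] [ lambda ] = [ b ]

Solving the linear system:
  x*      = (0.041, 1.9897, 0.9487)
  lambda* = (4.9333, -0.659)
  f(x*)   = 14.4795

x* = (0.041, 1.9897, 0.9487), lambda* = (4.9333, -0.659)


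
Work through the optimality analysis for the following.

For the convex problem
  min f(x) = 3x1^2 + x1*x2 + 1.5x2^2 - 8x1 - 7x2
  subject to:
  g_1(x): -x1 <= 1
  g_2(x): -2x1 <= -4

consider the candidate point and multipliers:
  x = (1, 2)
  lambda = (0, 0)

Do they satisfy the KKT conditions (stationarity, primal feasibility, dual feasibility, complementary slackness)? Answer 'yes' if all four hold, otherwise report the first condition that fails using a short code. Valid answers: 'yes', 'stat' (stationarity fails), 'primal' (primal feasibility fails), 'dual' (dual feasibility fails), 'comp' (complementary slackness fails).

Gradient of f: grad f(x) = Q x + c = (0, 0)
Constraint values g_i(x) = a_i^T x - b_i:
  g_1((1, 2)) = -2
  g_2((1, 2)) = 2
Stationarity residual: grad f(x) + sum_i lambda_i a_i = (0, 0)
  -> stationarity OK
Primal feasibility (all g_i <= 0): FAILS
Dual feasibility (all lambda_i >= 0): OK
Complementary slackness (lambda_i * g_i(x) = 0 for all i): OK

Verdict: the first failing condition is primal_feasibility -> primal.

primal


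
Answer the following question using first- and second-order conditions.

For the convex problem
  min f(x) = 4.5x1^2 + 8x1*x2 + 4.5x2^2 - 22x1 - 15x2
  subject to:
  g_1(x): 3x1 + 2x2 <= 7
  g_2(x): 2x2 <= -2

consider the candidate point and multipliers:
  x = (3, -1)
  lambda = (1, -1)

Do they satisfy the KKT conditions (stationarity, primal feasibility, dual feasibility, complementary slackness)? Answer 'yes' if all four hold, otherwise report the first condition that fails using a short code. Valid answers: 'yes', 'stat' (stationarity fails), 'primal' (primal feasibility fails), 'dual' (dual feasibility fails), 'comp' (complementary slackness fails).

Gradient of f: grad f(x) = Q x + c = (-3, 0)
Constraint values g_i(x) = a_i^T x - b_i:
  g_1((3, -1)) = 0
  g_2((3, -1)) = 0
Stationarity residual: grad f(x) + sum_i lambda_i a_i = (0, 0)
  -> stationarity OK
Primal feasibility (all g_i <= 0): OK
Dual feasibility (all lambda_i >= 0): FAILS
Complementary slackness (lambda_i * g_i(x) = 0 for all i): OK

Verdict: the first failing condition is dual_feasibility -> dual.

dual


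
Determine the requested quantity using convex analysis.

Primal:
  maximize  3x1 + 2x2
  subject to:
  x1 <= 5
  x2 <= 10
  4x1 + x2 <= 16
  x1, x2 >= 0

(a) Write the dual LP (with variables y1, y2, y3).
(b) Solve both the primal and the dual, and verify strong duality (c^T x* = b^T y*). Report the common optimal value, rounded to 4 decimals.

The standard primal-dual pair for 'max c^T x s.t. A x <= b, x >= 0' is:
  Dual:  min b^T y  s.t.  A^T y >= c,  y >= 0.

So the dual LP is:
  minimize  5y1 + 10y2 + 16y3
  subject to:
    y1 + 4y3 >= 3
    y2 + y3 >= 2
    y1, y2, y3 >= 0

Solving the primal: x* = (1.5, 10).
  primal value c^T x* = 24.5.
Solving the dual: y* = (0, 1.25, 0.75).
  dual value b^T y* = 24.5.
Strong duality: c^T x* = b^T y*. Confirmed.

24.5


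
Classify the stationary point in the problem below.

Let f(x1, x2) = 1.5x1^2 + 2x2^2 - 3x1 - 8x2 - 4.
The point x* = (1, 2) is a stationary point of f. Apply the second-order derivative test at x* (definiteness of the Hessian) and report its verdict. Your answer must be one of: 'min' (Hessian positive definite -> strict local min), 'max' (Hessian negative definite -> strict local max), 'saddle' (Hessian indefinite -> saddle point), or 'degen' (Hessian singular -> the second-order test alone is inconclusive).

Compute the Hessian H = grad^2 f:
  H = [[3, 0], [0, 4]]
Verify stationarity: grad f(x*) = H x* + g = (0, 0).
Eigenvalues of H: 3, 4.
Both eigenvalues > 0, so H is positive definite -> x* is a strict local min.

min


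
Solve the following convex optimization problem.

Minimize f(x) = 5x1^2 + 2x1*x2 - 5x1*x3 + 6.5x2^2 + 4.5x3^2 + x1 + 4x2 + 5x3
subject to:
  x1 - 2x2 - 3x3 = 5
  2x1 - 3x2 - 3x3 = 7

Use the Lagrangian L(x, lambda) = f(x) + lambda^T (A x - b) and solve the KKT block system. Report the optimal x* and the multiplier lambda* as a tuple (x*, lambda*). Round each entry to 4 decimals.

Form the Lagrangian:
  L(x, lambda) = (1/2) x^T Q x + c^T x + lambda^T (A x - b)
Stationarity (grad_x L = 0): Q x + c + A^T lambda = 0.
Primal feasibility: A x = b.

This gives the KKT block system:
  [ Q   A^T ] [ x     ]   [-c ]
  [ A    0  ] [ lambda ] = [ b ]

Solving the linear system:
  x*      = (0.766, -1.234, -0.5887)
  lambda* = (6.383, -7.7589)
  f(x*)   = 7.6418

x* = (0.766, -1.234, -0.5887), lambda* = (6.383, -7.7589)


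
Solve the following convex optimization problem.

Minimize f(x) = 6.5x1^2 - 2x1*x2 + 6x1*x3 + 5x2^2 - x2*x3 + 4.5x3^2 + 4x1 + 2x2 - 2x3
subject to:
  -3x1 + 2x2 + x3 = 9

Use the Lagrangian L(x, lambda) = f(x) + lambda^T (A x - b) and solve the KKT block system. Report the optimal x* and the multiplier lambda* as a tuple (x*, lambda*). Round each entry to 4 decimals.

Form the Lagrangian:
  L(x, lambda) = (1/2) x^T Q x + c^T x + lambda^T (A x - b)
Stationarity (grad_x L = 0): Q x + c + A^T lambda = 0.
Primal feasibility: A x = b.

This gives the KKT block system:
  [ Q   A^T ] [ x     ]   [-c ]
  [ A    0  ] [ lambda ] = [ b ]

Solving the linear system:
  x*      = (-2.0802, 0.3461, 2.0672)
  lambda* = (-3.7772)
  f(x*)   = 11.1162

x* = (-2.0802, 0.3461, 2.0672), lambda* = (-3.7772)


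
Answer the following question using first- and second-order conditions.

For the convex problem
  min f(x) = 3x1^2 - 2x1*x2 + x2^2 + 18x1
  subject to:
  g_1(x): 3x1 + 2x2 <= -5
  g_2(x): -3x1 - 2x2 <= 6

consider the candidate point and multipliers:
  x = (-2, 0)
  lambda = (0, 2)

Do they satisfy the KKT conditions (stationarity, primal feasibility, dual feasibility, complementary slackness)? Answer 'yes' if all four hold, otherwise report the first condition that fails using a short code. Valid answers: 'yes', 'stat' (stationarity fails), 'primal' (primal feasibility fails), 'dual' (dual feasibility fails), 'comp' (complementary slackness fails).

Gradient of f: grad f(x) = Q x + c = (6, 4)
Constraint values g_i(x) = a_i^T x - b_i:
  g_1((-2, 0)) = -1
  g_2((-2, 0)) = 0
Stationarity residual: grad f(x) + sum_i lambda_i a_i = (0, 0)
  -> stationarity OK
Primal feasibility (all g_i <= 0): OK
Dual feasibility (all lambda_i >= 0): OK
Complementary slackness (lambda_i * g_i(x) = 0 for all i): OK

Verdict: yes, KKT holds.

yes


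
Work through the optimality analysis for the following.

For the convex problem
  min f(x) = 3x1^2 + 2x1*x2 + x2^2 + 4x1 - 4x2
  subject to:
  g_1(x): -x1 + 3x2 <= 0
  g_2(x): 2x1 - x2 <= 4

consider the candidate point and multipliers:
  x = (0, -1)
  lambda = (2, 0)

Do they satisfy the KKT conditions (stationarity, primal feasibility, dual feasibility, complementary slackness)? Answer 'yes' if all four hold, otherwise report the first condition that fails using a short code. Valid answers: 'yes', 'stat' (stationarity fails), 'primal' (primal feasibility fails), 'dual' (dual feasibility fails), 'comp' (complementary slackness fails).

Gradient of f: grad f(x) = Q x + c = (2, -6)
Constraint values g_i(x) = a_i^T x - b_i:
  g_1((0, -1)) = -3
  g_2((0, -1)) = -3
Stationarity residual: grad f(x) + sum_i lambda_i a_i = (0, 0)
  -> stationarity OK
Primal feasibility (all g_i <= 0): OK
Dual feasibility (all lambda_i >= 0): OK
Complementary slackness (lambda_i * g_i(x) = 0 for all i): FAILS

Verdict: the first failing condition is complementary_slackness -> comp.

comp


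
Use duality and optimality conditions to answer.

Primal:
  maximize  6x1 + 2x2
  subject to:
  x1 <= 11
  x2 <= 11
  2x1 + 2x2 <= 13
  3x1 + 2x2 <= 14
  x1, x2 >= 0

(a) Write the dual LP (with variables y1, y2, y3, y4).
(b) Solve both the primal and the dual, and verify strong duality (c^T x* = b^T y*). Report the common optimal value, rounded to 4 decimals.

The standard primal-dual pair for 'max c^T x s.t. A x <= b, x >= 0' is:
  Dual:  min b^T y  s.t.  A^T y >= c,  y >= 0.

So the dual LP is:
  minimize  11y1 + 11y2 + 13y3 + 14y4
  subject to:
    y1 + 2y3 + 3y4 >= 6
    y2 + 2y3 + 2y4 >= 2
    y1, y2, y3, y4 >= 0

Solving the primal: x* = (4.6667, 0).
  primal value c^T x* = 28.
Solving the dual: y* = (0, 0, 0, 2).
  dual value b^T y* = 28.
Strong duality: c^T x* = b^T y*. Confirmed.

28


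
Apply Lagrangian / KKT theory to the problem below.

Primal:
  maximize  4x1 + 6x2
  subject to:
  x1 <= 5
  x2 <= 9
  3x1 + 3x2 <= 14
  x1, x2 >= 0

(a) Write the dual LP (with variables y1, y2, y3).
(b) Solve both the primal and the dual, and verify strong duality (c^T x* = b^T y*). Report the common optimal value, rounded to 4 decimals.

The standard primal-dual pair for 'max c^T x s.t. A x <= b, x >= 0' is:
  Dual:  min b^T y  s.t.  A^T y >= c,  y >= 0.

So the dual LP is:
  minimize  5y1 + 9y2 + 14y3
  subject to:
    y1 + 3y3 >= 4
    y2 + 3y3 >= 6
    y1, y2, y3 >= 0

Solving the primal: x* = (0, 4.6667).
  primal value c^T x* = 28.
Solving the dual: y* = (0, 0, 2).
  dual value b^T y* = 28.
Strong duality: c^T x* = b^T y*. Confirmed.

28


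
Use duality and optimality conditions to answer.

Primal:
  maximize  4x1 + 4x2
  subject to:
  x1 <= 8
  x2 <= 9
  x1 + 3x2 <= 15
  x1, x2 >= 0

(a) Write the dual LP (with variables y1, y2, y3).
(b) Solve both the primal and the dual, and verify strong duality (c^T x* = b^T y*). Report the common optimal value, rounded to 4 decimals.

The standard primal-dual pair for 'max c^T x s.t. A x <= b, x >= 0' is:
  Dual:  min b^T y  s.t.  A^T y >= c,  y >= 0.

So the dual LP is:
  minimize  8y1 + 9y2 + 15y3
  subject to:
    y1 + y3 >= 4
    y2 + 3y3 >= 4
    y1, y2, y3 >= 0

Solving the primal: x* = (8, 2.3333).
  primal value c^T x* = 41.3333.
Solving the dual: y* = (2.6667, 0, 1.3333).
  dual value b^T y* = 41.3333.
Strong duality: c^T x* = b^T y*. Confirmed.

41.3333


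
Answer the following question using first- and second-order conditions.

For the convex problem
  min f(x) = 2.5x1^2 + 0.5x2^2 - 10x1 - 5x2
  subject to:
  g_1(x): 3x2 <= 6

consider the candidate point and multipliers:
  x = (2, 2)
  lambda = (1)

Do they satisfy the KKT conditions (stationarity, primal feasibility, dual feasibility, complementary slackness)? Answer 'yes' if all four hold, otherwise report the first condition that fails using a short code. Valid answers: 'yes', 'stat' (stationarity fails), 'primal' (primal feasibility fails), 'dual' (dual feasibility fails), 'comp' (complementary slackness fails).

Gradient of f: grad f(x) = Q x + c = (0, -3)
Constraint values g_i(x) = a_i^T x - b_i:
  g_1((2, 2)) = 0
Stationarity residual: grad f(x) + sum_i lambda_i a_i = (0, 0)
  -> stationarity OK
Primal feasibility (all g_i <= 0): OK
Dual feasibility (all lambda_i >= 0): OK
Complementary slackness (lambda_i * g_i(x) = 0 for all i): OK

Verdict: yes, KKT holds.

yes


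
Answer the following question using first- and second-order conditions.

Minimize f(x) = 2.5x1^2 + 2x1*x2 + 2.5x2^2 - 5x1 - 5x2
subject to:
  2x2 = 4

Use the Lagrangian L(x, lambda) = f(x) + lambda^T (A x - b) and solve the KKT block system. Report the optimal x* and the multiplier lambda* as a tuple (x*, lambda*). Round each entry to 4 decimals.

Form the Lagrangian:
  L(x, lambda) = (1/2) x^T Q x + c^T x + lambda^T (A x - b)
Stationarity (grad_x L = 0): Q x + c + A^T lambda = 0.
Primal feasibility: A x = b.

This gives the KKT block system:
  [ Q   A^T ] [ x     ]   [-c ]
  [ A    0  ] [ lambda ] = [ b ]

Solving the linear system:
  x*      = (0.2, 2)
  lambda* = (-2.7)
  f(x*)   = -0.1

x* = (0.2, 2), lambda* = (-2.7)


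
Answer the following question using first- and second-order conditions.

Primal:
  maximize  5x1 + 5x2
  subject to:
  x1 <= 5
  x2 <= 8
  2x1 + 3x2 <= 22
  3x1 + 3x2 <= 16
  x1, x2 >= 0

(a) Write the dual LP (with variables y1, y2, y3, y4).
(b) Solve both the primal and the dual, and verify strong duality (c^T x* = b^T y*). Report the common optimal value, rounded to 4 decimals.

The standard primal-dual pair for 'max c^T x s.t. A x <= b, x >= 0' is:
  Dual:  min b^T y  s.t.  A^T y >= c,  y >= 0.

So the dual LP is:
  minimize  5y1 + 8y2 + 22y3 + 16y4
  subject to:
    y1 + 2y3 + 3y4 >= 5
    y2 + 3y3 + 3y4 >= 5
    y1, y2, y3, y4 >= 0

Solving the primal: x* = (5, 0.3333).
  primal value c^T x* = 26.6667.
Solving the dual: y* = (0, 0, 0, 1.6667).
  dual value b^T y* = 26.6667.
Strong duality: c^T x* = b^T y*. Confirmed.

26.6667


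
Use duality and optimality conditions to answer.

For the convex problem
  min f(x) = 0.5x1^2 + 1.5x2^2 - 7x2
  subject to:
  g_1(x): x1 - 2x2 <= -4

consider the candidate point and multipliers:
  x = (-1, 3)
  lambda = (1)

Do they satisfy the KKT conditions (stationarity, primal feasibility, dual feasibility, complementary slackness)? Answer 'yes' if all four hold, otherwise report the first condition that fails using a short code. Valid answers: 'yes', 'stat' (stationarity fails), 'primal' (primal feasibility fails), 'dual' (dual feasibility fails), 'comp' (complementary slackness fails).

Gradient of f: grad f(x) = Q x + c = (-1, 2)
Constraint values g_i(x) = a_i^T x - b_i:
  g_1((-1, 3)) = -3
Stationarity residual: grad f(x) + sum_i lambda_i a_i = (0, 0)
  -> stationarity OK
Primal feasibility (all g_i <= 0): OK
Dual feasibility (all lambda_i >= 0): OK
Complementary slackness (lambda_i * g_i(x) = 0 for all i): FAILS

Verdict: the first failing condition is complementary_slackness -> comp.

comp


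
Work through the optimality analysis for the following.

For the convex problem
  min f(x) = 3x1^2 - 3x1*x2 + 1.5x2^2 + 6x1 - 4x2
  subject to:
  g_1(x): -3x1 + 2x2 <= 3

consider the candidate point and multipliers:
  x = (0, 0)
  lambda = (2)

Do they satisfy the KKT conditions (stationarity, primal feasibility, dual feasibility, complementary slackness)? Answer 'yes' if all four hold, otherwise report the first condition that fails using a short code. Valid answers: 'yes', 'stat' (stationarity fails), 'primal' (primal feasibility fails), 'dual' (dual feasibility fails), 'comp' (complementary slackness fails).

Gradient of f: grad f(x) = Q x + c = (6, -4)
Constraint values g_i(x) = a_i^T x - b_i:
  g_1((0, 0)) = -3
Stationarity residual: grad f(x) + sum_i lambda_i a_i = (0, 0)
  -> stationarity OK
Primal feasibility (all g_i <= 0): OK
Dual feasibility (all lambda_i >= 0): OK
Complementary slackness (lambda_i * g_i(x) = 0 for all i): FAILS

Verdict: the first failing condition is complementary_slackness -> comp.

comp


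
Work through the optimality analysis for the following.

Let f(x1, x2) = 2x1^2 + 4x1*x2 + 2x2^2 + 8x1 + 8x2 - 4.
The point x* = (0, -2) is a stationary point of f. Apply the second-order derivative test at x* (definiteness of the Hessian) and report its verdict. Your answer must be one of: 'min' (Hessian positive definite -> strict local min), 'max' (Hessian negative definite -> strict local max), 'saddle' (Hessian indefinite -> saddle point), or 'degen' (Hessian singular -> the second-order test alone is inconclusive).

Compute the Hessian H = grad^2 f:
  H = [[4, 4], [4, 4]]
Verify stationarity: grad f(x*) = H x* + g = (0, 0).
Eigenvalues of H: 0, 8.
H has a zero eigenvalue (singular; positive semidefinite but not definite), so H is neither positive definite, negative definite, nor indefinite. The second-order test alone is inconclusive -> degen.
(Indeed, f is constant along the null direction of H through x*, so x* is not a strict local extremum.)

degen


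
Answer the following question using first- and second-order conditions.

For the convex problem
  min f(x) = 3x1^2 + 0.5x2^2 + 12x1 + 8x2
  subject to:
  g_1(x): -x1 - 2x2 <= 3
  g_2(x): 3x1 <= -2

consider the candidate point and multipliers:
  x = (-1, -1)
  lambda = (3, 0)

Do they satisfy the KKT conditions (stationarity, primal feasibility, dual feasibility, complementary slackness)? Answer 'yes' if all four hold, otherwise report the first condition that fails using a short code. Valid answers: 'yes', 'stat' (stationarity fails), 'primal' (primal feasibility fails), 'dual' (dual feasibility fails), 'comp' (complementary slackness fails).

Gradient of f: grad f(x) = Q x + c = (6, 7)
Constraint values g_i(x) = a_i^T x - b_i:
  g_1((-1, -1)) = 0
  g_2((-1, -1)) = -1
Stationarity residual: grad f(x) + sum_i lambda_i a_i = (3, 1)
  -> stationarity FAILS
Primal feasibility (all g_i <= 0): OK
Dual feasibility (all lambda_i >= 0): OK
Complementary slackness (lambda_i * g_i(x) = 0 for all i): OK

Verdict: the first failing condition is stationarity -> stat.

stat


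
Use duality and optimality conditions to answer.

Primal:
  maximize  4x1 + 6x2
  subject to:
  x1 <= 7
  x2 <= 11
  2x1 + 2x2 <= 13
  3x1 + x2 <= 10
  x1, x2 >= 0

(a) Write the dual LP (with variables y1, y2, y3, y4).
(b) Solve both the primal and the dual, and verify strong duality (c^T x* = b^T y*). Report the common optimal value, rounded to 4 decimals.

The standard primal-dual pair for 'max c^T x s.t. A x <= b, x >= 0' is:
  Dual:  min b^T y  s.t.  A^T y >= c,  y >= 0.

So the dual LP is:
  minimize  7y1 + 11y2 + 13y3 + 10y4
  subject to:
    y1 + 2y3 + 3y4 >= 4
    y2 + 2y3 + y4 >= 6
    y1, y2, y3, y4 >= 0

Solving the primal: x* = (0, 6.5).
  primal value c^T x* = 39.
Solving the dual: y* = (0, 0, 3, 0).
  dual value b^T y* = 39.
Strong duality: c^T x* = b^T y*. Confirmed.

39


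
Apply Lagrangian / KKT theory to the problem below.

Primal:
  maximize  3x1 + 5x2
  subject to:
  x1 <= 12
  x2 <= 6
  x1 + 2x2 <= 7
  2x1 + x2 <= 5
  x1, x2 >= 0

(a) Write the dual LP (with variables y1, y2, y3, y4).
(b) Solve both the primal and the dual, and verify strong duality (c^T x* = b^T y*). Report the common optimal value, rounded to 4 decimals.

The standard primal-dual pair for 'max c^T x s.t. A x <= b, x >= 0' is:
  Dual:  min b^T y  s.t.  A^T y >= c,  y >= 0.

So the dual LP is:
  minimize  12y1 + 6y2 + 7y3 + 5y4
  subject to:
    y1 + y3 + 2y4 >= 3
    y2 + 2y3 + y4 >= 5
    y1, y2, y3, y4 >= 0

Solving the primal: x* = (1, 3).
  primal value c^T x* = 18.
Solving the dual: y* = (0, 0, 2.3333, 0.3333).
  dual value b^T y* = 18.
Strong duality: c^T x* = b^T y*. Confirmed.

18


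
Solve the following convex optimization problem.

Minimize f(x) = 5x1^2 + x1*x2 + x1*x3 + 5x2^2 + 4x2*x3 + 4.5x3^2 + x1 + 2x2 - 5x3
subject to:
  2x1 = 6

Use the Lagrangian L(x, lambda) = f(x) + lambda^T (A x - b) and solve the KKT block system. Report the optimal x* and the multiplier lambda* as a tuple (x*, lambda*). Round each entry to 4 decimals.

Form the Lagrangian:
  L(x, lambda) = (1/2) x^T Q x + c^T x + lambda^T (A x - b)
Stationarity (grad_x L = 0): Q x + c + A^T lambda = 0.
Primal feasibility: A x = b.

This gives the KKT block system:
  [ Q   A^T ] [ x     ]   [-c ]
  [ A    0  ] [ lambda ] = [ b ]

Solving the linear system:
  x*      = (3, -0.7162, 0.5405)
  lambda* = (-15.4122)
  f(x*)   = 45.6689

x* = (3, -0.7162, 0.5405), lambda* = (-15.4122)


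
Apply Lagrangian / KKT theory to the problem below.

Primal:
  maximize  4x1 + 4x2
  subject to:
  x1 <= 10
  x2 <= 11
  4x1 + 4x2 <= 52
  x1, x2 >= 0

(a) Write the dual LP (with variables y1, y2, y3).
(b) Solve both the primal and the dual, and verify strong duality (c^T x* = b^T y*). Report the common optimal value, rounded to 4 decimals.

The standard primal-dual pair for 'max c^T x s.t. A x <= b, x >= 0' is:
  Dual:  min b^T y  s.t.  A^T y >= c,  y >= 0.

So the dual LP is:
  minimize  10y1 + 11y2 + 52y3
  subject to:
    y1 + 4y3 >= 4
    y2 + 4y3 >= 4
    y1, y2, y3 >= 0

Solving the primal: x* = (2, 11).
  primal value c^T x* = 52.
Solving the dual: y* = (0, 0, 1).
  dual value b^T y* = 52.
Strong duality: c^T x* = b^T y*. Confirmed.

52


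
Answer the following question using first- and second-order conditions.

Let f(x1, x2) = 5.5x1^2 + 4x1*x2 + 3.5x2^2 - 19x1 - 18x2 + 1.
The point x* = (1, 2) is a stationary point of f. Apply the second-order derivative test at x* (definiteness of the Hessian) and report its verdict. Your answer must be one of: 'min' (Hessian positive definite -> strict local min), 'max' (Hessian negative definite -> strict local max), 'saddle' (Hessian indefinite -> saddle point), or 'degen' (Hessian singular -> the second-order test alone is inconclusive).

Compute the Hessian H = grad^2 f:
  H = [[11, 4], [4, 7]]
Verify stationarity: grad f(x*) = H x* + g = (0, 0).
Eigenvalues of H: 4.5279, 13.4721.
Both eigenvalues > 0, so H is positive definite -> x* is a strict local min.

min


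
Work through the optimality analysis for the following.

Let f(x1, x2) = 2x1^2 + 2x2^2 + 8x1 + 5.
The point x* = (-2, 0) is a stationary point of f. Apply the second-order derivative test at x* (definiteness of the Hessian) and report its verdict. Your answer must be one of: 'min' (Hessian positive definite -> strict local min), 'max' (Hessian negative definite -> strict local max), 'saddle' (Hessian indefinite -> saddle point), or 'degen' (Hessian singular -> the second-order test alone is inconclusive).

Compute the Hessian H = grad^2 f:
  H = [[4, 0], [0, 4]]
Verify stationarity: grad f(x*) = H x* + g = (0, 0).
Eigenvalues of H: 4, 4.
Both eigenvalues > 0, so H is positive definite -> x* is a strict local min.

min


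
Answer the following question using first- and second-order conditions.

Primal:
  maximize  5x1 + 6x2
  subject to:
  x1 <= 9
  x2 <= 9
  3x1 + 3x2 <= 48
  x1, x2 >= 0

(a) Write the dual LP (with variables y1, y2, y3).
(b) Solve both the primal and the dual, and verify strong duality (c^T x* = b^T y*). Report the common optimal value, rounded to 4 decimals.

The standard primal-dual pair for 'max c^T x s.t. A x <= b, x >= 0' is:
  Dual:  min b^T y  s.t.  A^T y >= c,  y >= 0.

So the dual LP is:
  minimize  9y1 + 9y2 + 48y3
  subject to:
    y1 + 3y3 >= 5
    y2 + 3y3 >= 6
    y1, y2, y3 >= 0

Solving the primal: x* = (7, 9).
  primal value c^T x* = 89.
Solving the dual: y* = (0, 1, 1.6667).
  dual value b^T y* = 89.
Strong duality: c^T x* = b^T y*. Confirmed.

89


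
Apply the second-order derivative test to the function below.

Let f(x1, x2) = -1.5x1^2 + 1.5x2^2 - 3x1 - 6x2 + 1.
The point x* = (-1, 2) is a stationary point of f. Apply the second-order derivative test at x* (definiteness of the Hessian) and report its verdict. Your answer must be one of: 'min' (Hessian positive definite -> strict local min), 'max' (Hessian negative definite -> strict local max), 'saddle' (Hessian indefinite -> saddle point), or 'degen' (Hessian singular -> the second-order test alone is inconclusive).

Compute the Hessian H = grad^2 f:
  H = [[-3, 0], [0, 3]]
Verify stationarity: grad f(x*) = H x* + g = (0, 0).
Eigenvalues of H: -3, 3.
Eigenvalues have mixed signs, so H is indefinite -> x* is a saddle point.

saddle


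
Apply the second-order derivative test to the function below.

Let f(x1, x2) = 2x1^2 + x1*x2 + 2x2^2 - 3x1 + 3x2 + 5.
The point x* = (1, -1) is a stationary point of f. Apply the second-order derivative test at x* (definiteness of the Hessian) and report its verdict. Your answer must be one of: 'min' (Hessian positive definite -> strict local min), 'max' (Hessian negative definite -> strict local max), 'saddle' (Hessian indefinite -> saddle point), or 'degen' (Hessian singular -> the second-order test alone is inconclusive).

Compute the Hessian H = grad^2 f:
  H = [[4, 1], [1, 4]]
Verify stationarity: grad f(x*) = H x* + g = (0, 0).
Eigenvalues of H: 3, 5.
Both eigenvalues > 0, so H is positive definite -> x* is a strict local min.

min


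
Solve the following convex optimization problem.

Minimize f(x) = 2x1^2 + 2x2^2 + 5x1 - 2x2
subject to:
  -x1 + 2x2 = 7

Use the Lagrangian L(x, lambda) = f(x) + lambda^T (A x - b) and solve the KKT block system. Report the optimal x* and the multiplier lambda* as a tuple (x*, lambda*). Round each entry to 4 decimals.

Form the Lagrangian:
  L(x, lambda) = (1/2) x^T Q x + c^T x + lambda^T (A x - b)
Stationarity (grad_x L = 0): Q x + c + A^T lambda = 0.
Primal feasibility: A x = b.

This gives the KKT block system:
  [ Q   A^T ] [ x     ]   [-c ]
  [ A    0  ] [ lambda ] = [ b ]

Solving the linear system:
  x*      = (-2.2, 2.4)
  lambda* = (-3.8)
  f(x*)   = 5.4

x* = (-2.2, 2.4), lambda* = (-3.8)


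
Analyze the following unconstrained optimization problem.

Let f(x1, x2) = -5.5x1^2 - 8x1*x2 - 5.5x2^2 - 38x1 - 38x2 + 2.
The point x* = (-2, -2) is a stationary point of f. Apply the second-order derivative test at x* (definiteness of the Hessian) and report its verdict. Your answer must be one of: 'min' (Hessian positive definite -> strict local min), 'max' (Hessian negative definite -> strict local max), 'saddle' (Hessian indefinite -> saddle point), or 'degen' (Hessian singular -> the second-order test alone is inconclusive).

Compute the Hessian H = grad^2 f:
  H = [[-11, -8], [-8, -11]]
Verify stationarity: grad f(x*) = H x* + g = (0, 0).
Eigenvalues of H: -19, -3.
Both eigenvalues < 0, so H is negative definite -> x* is a strict local max.

max


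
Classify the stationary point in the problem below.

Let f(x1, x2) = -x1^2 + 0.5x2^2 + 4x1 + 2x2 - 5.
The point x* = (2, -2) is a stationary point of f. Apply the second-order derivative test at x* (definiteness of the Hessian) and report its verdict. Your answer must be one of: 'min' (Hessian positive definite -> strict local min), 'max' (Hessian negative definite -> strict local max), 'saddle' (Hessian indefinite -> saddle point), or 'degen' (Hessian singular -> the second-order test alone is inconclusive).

Compute the Hessian H = grad^2 f:
  H = [[-2, 0], [0, 1]]
Verify stationarity: grad f(x*) = H x* + g = (0, 0).
Eigenvalues of H: -2, 1.
Eigenvalues have mixed signs, so H is indefinite -> x* is a saddle point.

saddle


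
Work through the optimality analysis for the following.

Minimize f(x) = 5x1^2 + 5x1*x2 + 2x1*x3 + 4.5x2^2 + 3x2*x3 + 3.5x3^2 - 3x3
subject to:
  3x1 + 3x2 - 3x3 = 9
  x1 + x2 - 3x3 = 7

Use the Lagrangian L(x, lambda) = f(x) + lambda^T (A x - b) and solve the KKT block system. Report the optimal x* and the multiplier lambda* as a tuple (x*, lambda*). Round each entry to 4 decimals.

Form the Lagrangian:
  L(x, lambda) = (1/2) x^T Q x + c^T x + lambda^T (A x - b)
Stationarity (grad_x L = 0): Q x + c + A^T lambda = 0.
Primal feasibility: A x = b.

This gives the KKT block system:
  [ Q   A^T ] [ x     ]   [-c ]
  [ A    0  ] [ lambda ] = [ b ]

Solving the linear system:
  x*      = (0.2222, 0.7778, -2)
  lambda* = (1.3148, -6.0556)
  f(x*)   = 18.2778

x* = (0.2222, 0.7778, -2), lambda* = (1.3148, -6.0556)


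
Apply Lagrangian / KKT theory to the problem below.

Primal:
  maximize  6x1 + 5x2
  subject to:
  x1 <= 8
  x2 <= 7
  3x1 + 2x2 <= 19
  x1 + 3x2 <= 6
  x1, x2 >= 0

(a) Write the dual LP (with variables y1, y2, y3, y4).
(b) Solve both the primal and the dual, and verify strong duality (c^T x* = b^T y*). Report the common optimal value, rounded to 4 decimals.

The standard primal-dual pair for 'max c^T x s.t. A x <= b, x >= 0' is:
  Dual:  min b^T y  s.t.  A^T y >= c,  y >= 0.

So the dual LP is:
  minimize  8y1 + 7y2 + 19y3 + 6y4
  subject to:
    y1 + 3y3 + y4 >= 6
    y2 + 2y3 + 3y4 >= 5
    y1, y2, y3, y4 >= 0

Solving the primal: x* = (6, 0).
  primal value c^T x* = 36.
Solving the dual: y* = (0, 0, 0, 6).
  dual value b^T y* = 36.
Strong duality: c^T x* = b^T y*. Confirmed.

36


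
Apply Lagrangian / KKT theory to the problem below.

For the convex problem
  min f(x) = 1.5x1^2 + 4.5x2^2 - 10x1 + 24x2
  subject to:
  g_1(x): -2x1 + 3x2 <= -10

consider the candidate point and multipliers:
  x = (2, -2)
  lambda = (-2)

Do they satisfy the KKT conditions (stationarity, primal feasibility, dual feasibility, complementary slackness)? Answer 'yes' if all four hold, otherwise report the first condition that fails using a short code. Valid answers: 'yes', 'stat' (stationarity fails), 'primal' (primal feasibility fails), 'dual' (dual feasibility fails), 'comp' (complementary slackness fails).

Gradient of f: grad f(x) = Q x + c = (-4, 6)
Constraint values g_i(x) = a_i^T x - b_i:
  g_1((2, -2)) = 0
Stationarity residual: grad f(x) + sum_i lambda_i a_i = (0, 0)
  -> stationarity OK
Primal feasibility (all g_i <= 0): OK
Dual feasibility (all lambda_i >= 0): FAILS
Complementary slackness (lambda_i * g_i(x) = 0 for all i): OK

Verdict: the first failing condition is dual_feasibility -> dual.

dual


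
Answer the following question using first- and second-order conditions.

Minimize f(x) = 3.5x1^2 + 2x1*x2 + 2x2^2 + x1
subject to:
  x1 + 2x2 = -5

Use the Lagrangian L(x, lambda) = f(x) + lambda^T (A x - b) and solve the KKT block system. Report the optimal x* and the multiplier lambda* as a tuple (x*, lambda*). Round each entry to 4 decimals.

Form the Lagrangian:
  L(x, lambda) = (1/2) x^T Q x + c^T x + lambda^T (A x - b)
Stationarity (grad_x L = 0): Q x + c + A^T lambda = 0.
Primal feasibility: A x = b.

This gives the KKT block system:
  [ Q   A^T ] [ x     ]   [-c ]
  [ A    0  ] [ lambda ] = [ b ]

Solving the linear system:
  x*      = (-0.1667, -2.4167)
  lambda* = (5)
  f(x*)   = 12.4167

x* = (-0.1667, -2.4167), lambda* = (5)


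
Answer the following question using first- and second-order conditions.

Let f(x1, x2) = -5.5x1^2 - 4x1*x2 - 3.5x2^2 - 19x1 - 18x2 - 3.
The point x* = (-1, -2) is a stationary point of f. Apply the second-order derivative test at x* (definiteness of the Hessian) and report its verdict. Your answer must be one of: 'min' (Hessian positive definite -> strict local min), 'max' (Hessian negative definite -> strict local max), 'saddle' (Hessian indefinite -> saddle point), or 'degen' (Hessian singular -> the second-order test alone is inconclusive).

Compute the Hessian H = grad^2 f:
  H = [[-11, -4], [-4, -7]]
Verify stationarity: grad f(x*) = H x* + g = (0, 0).
Eigenvalues of H: -13.4721, -4.5279.
Both eigenvalues < 0, so H is negative definite -> x* is a strict local max.

max
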